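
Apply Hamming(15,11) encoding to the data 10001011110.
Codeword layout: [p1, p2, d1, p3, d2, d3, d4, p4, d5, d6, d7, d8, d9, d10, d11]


Parity bits: p1=0, p2=1, p3=1, p4=1

011100011011110


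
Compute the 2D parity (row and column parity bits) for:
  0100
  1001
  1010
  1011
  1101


Row parities: 10011
Column parities: 0001

Row P: 10011, Col P: 0001, Corner: 1


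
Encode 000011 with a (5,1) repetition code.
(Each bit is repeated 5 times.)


Each bit -> 5 copies

000000000000000000001111111111


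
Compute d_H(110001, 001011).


XOR: 111010
Count of 1s: 4

4


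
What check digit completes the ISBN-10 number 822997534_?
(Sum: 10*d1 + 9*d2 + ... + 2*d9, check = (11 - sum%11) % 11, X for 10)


Weighted sum: 303
303 mod 11 = 6

Check digit: 5


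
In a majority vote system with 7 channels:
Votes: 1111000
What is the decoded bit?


Ones: 4 out of 7
Threshold: 4

1 (4/7 voted 1)


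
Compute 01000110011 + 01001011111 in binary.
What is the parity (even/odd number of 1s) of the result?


01000110011 = 563
01001011111 = 607
Sum = 1170 = 10010010010
1s count = 4

even parity (4 ones in 10010010010)


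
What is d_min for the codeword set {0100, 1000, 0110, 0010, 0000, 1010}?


Comparing all pairs, minimum distance: 1
Can detect 0 errors, correct 0 errors

1


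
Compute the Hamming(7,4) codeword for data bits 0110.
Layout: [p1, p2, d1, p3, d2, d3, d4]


Parity bits: p1=1, p2=1, p3=0

1100110


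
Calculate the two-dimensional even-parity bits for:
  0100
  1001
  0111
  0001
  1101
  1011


Row parities: 101111
Column parities: 1101

Row P: 101111, Col P: 1101, Corner: 1


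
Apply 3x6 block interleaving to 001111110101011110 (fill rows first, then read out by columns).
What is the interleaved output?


Matrix:
  001111
  110101
  011110
Read columns: 010011101111101110

010011101111101110


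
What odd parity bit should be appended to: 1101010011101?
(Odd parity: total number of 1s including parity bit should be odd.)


Number of 1s in data: 8
Parity bit: 1

1


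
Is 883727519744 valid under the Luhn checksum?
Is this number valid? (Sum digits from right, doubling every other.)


Luhn sum = 69
69 mod 10 = 9

Invalid (Luhn sum mod 10 = 9)


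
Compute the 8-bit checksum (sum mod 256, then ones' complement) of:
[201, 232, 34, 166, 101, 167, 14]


Sum = 915 mod 256 = 147
Complement = 108

108


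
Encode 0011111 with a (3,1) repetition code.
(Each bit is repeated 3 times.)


Each bit -> 3 copies

000000111111111111111


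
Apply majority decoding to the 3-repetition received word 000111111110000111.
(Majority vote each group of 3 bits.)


Groups: 000, 111, 111, 110, 000, 111
Majority votes: 011101

011101


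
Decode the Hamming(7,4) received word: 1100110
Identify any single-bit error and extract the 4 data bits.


Syndrome = 0: no error detected

Data: 0110 (no errors)


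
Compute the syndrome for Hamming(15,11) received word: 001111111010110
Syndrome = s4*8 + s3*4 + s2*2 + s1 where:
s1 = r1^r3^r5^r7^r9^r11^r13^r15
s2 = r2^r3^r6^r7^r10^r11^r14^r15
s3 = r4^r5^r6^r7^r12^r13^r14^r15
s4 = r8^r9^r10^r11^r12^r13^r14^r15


s1=0, s2=1, s3=0, s4=1

Syndrome = 10 (error at position 10)


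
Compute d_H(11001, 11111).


XOR: 00110
Count of 1s: 2

2


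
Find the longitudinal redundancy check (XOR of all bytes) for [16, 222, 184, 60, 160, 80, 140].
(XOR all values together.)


XOR chain: 16 ^ 222 ^ 184 ^ 60 ^ 160 ^ 80 ^ 140 = 54

54


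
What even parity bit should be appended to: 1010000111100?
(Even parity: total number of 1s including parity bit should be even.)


Number of 1s in data: 6
Parity bit: 0

0


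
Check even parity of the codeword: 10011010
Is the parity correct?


Number of 1s: 4

Yes, parity is correct (4 ones)


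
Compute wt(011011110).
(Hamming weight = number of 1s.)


Counting 1s in 011011110

6


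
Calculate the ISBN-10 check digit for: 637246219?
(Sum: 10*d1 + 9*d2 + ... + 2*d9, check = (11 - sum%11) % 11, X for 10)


Weighted sum: 240
240 mod 11 = 9

Check digit: 2


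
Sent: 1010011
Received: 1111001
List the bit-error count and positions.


XOR: 0101010

3 error(s) at position(s): 1, 3, 5


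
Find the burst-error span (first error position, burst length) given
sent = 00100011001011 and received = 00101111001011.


XOR: 00001100000000

Burst at position 4, length 2


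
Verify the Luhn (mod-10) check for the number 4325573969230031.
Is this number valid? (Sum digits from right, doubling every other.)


Luhn sum = 69
69 mod 10 = 9

Invalid (Luhn sum mod 10 = 9)


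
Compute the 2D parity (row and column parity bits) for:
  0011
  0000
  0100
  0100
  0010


Row parities: 00111
Column parities: 0001

Row P: 00111, Col P: 0001, Corner: 1


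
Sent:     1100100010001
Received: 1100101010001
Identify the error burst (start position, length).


XOR: 0000001000000

Burst at position 6, length 1


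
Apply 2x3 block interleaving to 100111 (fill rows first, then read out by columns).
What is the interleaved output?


Matrix:
  100
  111
Read columns: 110101

110101


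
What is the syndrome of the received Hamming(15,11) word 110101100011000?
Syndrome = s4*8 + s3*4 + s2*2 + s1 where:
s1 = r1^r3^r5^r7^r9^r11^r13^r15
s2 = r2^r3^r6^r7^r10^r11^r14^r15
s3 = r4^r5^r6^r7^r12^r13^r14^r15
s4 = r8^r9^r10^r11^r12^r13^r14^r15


s1=1, s2=0, s3=0, s4=0

Syndrome = 1 (error at position 1)


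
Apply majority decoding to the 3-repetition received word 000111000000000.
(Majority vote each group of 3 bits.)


Groups: 000, 111, 000, 000, 000
Majority votes: 01000

01000


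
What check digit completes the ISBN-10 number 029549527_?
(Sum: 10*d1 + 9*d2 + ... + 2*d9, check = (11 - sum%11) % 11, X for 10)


Weighted sum: 234
234 mod 11 = 3

Check digit: 8


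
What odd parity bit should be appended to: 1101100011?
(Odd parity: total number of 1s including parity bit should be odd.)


Number of 1s in data: 6
Parity bit: 1

1


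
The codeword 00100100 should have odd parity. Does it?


Number of 1s: 2

No, parity error (2 ones)


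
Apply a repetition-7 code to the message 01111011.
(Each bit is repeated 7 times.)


Each bit -> 7 copies

00000001111111111111111111111111111000000011111111111111


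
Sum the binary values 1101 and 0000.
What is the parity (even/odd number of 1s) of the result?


1101 = 13
0000 = 0
Sum = 13 = 1101
1s count = 3

odd parity (3 ones in 1101)


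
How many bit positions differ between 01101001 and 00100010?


XOR: 01001011
Count of 1s: 4

4


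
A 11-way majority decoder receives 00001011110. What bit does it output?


Ones: 5 out of 11
Threshold: 6

0 (5/11 voted 1)


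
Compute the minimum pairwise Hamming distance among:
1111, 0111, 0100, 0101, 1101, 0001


Comparing all pairs, minimum distance: 1
Can detect 0 errors, correct 0 errors

1


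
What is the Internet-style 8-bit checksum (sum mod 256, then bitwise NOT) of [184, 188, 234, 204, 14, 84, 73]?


Sum = 981 mod 256 = 213
Complement = 42

42


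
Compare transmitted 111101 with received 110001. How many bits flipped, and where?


XOR: 001100

2 error(s) at position(s): 2, 3


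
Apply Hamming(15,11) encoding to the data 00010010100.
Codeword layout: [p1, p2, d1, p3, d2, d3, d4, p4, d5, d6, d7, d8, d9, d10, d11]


Parity bits: p1=1, p2=0, p3=0, p4=0

100000100010100


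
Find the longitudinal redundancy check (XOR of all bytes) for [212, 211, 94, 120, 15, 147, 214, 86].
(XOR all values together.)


XOR chain: 212 ^ 211 ^ 94 ^ 120 ^ 15 ^ 147 ^ 214 ^ 86 = 61

61


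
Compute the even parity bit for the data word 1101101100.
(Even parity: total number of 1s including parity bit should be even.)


Number of 1s in data: 6
Parity bit: 0

0


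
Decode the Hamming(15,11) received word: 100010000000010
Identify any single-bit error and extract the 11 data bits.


Syndrome = 10: error at position 10

Data: 01000100010 (corrected bit 10)


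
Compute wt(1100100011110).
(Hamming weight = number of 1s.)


Counting 1s in 1100100011110

7


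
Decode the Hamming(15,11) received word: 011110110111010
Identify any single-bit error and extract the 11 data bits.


Syndrome = 12: error at position 12

Data: 11010110010 (corrected bit 12)


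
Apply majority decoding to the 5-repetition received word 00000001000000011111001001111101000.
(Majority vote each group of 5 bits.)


Groups: 00000, 00100, 00000, 11111, 00100, 11111, 01000
Majority votes: 0001010

0001010


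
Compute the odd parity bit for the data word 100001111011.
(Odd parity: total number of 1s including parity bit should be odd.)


Number of 1s in data: 7
Parity bit: 0

0


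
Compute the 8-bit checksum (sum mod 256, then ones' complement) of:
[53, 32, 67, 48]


Sum = 200 mod 256 = 200
Complement = 55

55


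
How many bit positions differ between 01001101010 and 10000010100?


XOR: 11001111110
Count of 1s: 8

8


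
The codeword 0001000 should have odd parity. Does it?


Number of 1s: 1

Yes, parity is correct (1 ones)


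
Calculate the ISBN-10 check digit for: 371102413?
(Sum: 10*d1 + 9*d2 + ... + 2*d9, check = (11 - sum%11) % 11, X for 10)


Weighted sum: 143
143 mod 11 = 0

Check digit: 0


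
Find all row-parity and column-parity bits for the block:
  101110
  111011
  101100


Row parities: 011
Column parities: 111001

Row P: 011, Col P: 111001, Corner: 0


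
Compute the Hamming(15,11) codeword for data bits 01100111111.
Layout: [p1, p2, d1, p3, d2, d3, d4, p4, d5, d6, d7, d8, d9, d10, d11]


Parity bits: p1=0, p2=1, p3=0, p4=0

010011000111111


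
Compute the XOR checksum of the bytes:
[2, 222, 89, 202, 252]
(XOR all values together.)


XOR chain: 2 ^ 222 ^ 89 ^ 202 ^ 252 = 179

179


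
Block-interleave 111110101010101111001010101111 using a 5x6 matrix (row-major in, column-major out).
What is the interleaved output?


Matrix:
  111110
  101010
  101111
  001010
  101111
Read columns: 111011000011111101011111100101

111011000011111101011111100101


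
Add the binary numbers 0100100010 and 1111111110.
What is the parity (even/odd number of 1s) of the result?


0100100010 = 290
1111111110 = 1022
Sum = 1312 = 10100100000
1s count = 3

odd parity (3 ones in 10100100000)


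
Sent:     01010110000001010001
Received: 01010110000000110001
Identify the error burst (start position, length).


XOR: 00000000000001100000

Burst at position 13, length 2


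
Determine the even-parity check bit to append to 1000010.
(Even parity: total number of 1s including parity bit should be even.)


Number of 1s in data: 2
Parity bit: 0

0


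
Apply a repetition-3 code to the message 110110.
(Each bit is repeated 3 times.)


Each bit -> 3 copies

111111000111111000


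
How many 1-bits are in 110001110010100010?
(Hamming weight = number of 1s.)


Counting 1s in 110001110010100010

8


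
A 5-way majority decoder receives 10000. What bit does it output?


Ones: 1 out of 5
Threshold: 3

0 (1/5 voted 1)


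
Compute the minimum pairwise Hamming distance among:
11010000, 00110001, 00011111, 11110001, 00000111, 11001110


Comparing all pairs, minimum distance: 2
Can detect 1 errors, correct 0 errors

2


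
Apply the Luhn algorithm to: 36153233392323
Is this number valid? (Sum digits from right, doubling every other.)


Luhn sum = 65
65 mod 10 = 5

Invalid (Luhn sum mod 10 = 5)


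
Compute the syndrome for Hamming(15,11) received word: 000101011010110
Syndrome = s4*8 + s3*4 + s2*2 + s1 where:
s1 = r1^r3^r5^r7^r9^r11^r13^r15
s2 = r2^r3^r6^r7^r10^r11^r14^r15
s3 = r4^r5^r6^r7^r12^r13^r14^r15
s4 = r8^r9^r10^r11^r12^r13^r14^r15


s1=1, s2=1, s3=0, s4=1

Syndrome = 11 (error at position 11)


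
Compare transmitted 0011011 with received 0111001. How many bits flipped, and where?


XOR: 0100010

2 error(s) at position(s): 1, 5


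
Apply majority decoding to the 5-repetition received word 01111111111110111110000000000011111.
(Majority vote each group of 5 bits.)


Groups: 01111, 11111, 11101, 11110, 00000, 00000, 11111
Majority votes: 1111001

1111001


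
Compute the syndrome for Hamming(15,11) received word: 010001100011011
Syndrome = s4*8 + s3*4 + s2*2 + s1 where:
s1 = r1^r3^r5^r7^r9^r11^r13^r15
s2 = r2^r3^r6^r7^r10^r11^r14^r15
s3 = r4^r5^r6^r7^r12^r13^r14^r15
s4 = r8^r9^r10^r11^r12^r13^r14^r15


s1=1, s2=0, s3=1, s4=0

Syndrome = 5 (error at position 5)


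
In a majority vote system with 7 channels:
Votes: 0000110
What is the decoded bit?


Ones: 2 out of 7
Threshold: 4

0 (2/7 voted 1)


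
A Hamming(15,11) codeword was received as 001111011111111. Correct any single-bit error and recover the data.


Syndrome = 4: error at position 4

Data: 11101111111 (corrected bit 4)


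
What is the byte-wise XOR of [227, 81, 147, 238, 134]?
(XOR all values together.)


XOR chain: 227 ^ 81 ^ 147 ^ 238 ^ 134 = 73

73


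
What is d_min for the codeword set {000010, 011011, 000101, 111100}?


Comparing all pairs, minimum distance: 3
Can detect 2 errors, correct 1 errors

3


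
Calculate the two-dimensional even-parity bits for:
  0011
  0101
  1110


Row parities: 001
Column parities: 1000

Row P: 001, Col P: 1000, Corner: 1


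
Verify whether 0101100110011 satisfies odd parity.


Number of 1s: 7

Yes, parity is correct (7 ones)


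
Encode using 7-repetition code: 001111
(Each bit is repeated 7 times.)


Each bit -> 7 copies

000000000000001111111111111111111111111111


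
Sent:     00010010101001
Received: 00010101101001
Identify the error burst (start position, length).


XOR: 00000111000000

Burst at position 5, length 3


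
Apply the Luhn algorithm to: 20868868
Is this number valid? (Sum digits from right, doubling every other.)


Luhn sum = 43
43 mod 10 = 3

Invalid (Luhn sum mod 10 = 3)


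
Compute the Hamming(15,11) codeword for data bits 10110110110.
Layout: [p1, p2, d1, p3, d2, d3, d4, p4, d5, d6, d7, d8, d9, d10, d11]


Parity bits: p1=0, p2=0, p3=0, p4=0

001001100110110


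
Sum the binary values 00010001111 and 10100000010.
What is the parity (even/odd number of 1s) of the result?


00010001111 = 143
10100000010 = 1282
Sum = 1425 = 10110010001
1s count = 5

odd parity (5 ones in 10110010001)


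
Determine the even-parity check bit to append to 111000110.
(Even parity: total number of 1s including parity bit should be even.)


Number of 1s in data: 5
Parity bit: 1

1


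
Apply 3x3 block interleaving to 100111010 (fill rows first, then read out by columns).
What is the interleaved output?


Matrix:
  100
  111
  010
Read columns: 110011010

110011010


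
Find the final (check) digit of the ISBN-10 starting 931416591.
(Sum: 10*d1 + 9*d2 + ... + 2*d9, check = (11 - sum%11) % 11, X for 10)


Weighted sum: 238
238 mod 11 = 7

Check digit: 4


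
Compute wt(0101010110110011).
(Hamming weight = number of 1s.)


Counting 1s in 0101010110110011

9


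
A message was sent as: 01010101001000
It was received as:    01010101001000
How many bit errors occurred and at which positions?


XOR: 00000000000000

0 errors (received matches sent)


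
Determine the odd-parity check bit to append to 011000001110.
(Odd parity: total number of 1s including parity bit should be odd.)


Number of 1s in data: 5
Parity bit: 0

0


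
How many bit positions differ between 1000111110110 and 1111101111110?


XOR: 0111010001000
Count of 1s: 5

5


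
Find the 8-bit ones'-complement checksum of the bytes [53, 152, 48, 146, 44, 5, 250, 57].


Sum = 755 mod 256 = 243
Complement = 12

12


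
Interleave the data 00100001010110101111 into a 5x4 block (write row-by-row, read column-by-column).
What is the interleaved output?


Matrix:
  0010
  0001
  0101
  1010
  1111
Read columns: 00011001011001101101

00011001011001101101


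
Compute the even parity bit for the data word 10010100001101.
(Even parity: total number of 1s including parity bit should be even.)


Number of 1s in data: 6
Parity bit: 0

0


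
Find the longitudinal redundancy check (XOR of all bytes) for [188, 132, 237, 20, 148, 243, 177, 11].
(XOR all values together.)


XOR chain: 188 ^ 132 ^ 237 ^ 20 ^ 148 ^ 243 ^ 177 ^ 11 = 28

28


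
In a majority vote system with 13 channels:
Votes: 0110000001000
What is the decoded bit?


Ones: 3 out of 13
Threshold: 7

0 (3/13 voted 1)


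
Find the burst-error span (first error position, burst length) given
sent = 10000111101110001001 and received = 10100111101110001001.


XOR: 00100000000000000000

Burst at position 2, length 1


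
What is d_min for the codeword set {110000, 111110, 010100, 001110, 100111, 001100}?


Comparing all pairs, minimum distance: 1
Can detect 0 errors, correct 0 errors

1


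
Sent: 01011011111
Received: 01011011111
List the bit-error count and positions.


XOR: 00000000000

0 errors (received matches sent)


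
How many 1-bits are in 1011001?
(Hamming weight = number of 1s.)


Counting 1s in 1011001

4


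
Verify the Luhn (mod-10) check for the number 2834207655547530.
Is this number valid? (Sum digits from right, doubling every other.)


Luhn sum = 64
64 mod 10 = 4

Invalid (Luhn sum mod 10 = 4)


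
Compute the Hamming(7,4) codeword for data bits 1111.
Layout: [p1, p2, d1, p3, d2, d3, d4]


Parity bits: p1=1, p2=1, p3=1

1111111


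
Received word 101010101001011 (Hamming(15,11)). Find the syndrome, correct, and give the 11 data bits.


Syndrome = 4: error at position 4

Data: 11011001011 (corrected bit 4)


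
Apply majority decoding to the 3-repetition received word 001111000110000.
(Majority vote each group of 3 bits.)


Groups: 001, 111, 000, 110, 000
Majority votes: 01010

01010


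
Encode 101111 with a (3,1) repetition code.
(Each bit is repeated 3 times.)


Each bit -> 3 copies

111000111111111111


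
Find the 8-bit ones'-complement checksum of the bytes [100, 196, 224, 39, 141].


Sum = 700 mod 256 = 188
Complement = 67

67


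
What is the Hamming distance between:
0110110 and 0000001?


XOR: 0110111
Count of 1s: 5

5


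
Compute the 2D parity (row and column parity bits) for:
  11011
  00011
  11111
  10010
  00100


Row parities: 00101
Column parities: 10001

Row P: 00101, Col P: 10001, Corner: 0


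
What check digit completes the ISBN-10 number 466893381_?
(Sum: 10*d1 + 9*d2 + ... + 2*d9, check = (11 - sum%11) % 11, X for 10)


Weighted sum: 305
305 mod 11 = 8

Check digit: 3


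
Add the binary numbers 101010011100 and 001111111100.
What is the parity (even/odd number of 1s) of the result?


101010011100 = 2716
001111111100 = 1020
Sum = 3736 = 111010011000
1s count = 6

even parity (6 ones in 111010011000)


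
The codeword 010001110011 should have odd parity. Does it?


Number of 1s: 6

No, parity error (6 ones)


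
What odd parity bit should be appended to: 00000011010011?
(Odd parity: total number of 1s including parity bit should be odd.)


Number of 1s in data: 5
Parity bit: 0

0


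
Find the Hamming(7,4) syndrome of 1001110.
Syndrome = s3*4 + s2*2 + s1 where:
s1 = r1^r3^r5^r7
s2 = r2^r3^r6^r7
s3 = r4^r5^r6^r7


s1=0, s2=1, s3=1

Syndrome = 6 (error at position 6)


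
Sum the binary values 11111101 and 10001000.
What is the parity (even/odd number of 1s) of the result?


11111101 = 253
10001000 = 136
Sum = 389 = 110000101
1s count = 4

even parity (4 ones in 110000101)


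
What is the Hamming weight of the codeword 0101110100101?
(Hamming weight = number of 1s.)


Counting 1s in 0101110100101

7


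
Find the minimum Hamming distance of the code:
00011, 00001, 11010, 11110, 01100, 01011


Comparing all pairs, minimum distance: 1
Can detect 0 errors, correct 0 errors

1


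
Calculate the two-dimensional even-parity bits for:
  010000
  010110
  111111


Row parities: 110
Column parities: 111001

Row P: 110, Col P: 111001, Corner: 0


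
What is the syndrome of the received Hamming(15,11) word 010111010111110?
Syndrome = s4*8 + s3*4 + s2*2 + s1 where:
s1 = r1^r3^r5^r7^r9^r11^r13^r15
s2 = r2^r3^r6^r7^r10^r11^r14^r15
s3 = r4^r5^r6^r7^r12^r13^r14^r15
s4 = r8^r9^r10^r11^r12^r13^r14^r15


s1=1, s2=1, s3=0, s4=0

Syndrome = 3 (error at position 3)


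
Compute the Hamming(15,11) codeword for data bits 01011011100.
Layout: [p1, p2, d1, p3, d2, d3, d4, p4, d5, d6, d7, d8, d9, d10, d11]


Parity bits: p1=1, p2=0, p3=0, p4=0

100010101011100


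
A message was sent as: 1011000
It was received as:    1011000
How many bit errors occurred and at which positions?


XOR: 0000000

0 errors (received matches sent)


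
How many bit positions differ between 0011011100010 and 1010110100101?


XOR: 1001101000111
Count of 1s: 7

7


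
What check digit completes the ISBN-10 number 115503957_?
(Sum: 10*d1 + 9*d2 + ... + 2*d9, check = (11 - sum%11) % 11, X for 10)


Weighted sum: 174
174 mod 11 = 9

Check digit: 2


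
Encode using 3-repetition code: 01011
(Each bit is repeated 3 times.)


Each bit -> 3 copies

000111000111111


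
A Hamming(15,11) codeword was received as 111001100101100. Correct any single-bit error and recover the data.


Syndrome = 10: error at position 10

Data: 10110001100 (corrected bit 10)


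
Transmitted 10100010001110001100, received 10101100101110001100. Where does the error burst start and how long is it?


XOR: 00001110100000000000

Burst at position 4, length 5


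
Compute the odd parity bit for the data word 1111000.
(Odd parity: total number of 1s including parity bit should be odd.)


Number of 1s in data: 4
Parity bit: 1

1


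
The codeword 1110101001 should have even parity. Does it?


Number of 1s: 6

Yes, parity is correct (6 ones)


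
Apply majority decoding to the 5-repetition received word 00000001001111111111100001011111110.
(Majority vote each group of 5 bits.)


Groups: 00000, 00100, 11111, 11111, 10000, 10111, 11110
Majority votes: 0011011

0011011


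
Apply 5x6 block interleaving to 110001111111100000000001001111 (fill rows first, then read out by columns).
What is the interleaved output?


Matrix:
  110001
  111111
  100000
  000001
  001111
Read columns: 111001100001001010010100111011

111001100001001010010100111011


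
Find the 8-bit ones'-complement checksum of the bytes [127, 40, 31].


Sum = 198 mod 256 = 198
Complement = 57

57


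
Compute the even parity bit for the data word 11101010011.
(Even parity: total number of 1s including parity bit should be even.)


Number of 1s in data: 7
Parity bit: 1

1


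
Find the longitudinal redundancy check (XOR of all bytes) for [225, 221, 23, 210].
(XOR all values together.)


XOR chain: 225 ^ 221 ^ 23 ^ 210 = 249

249


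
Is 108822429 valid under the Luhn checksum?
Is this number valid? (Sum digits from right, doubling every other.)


Luhn sum = 39
39 mod 10 = 9

Invalid (Luhn sum mod 10 = 9)


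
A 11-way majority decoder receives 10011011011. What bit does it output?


Ones: 7 out of 11
Threshold: 6

1 (7/11 voted 1)


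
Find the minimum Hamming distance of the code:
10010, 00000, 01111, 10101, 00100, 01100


Comparing all pairs, minimum distance: 1
Can detect 0 errors, correct 0 errors

1


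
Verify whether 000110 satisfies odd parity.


Number of 1s: 2

No, parity error (2 ones)


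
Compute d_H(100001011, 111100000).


XOR: 011101011
Count of 1s: 6

6


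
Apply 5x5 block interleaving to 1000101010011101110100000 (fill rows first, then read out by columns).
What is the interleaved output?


Matrix:
  10001
  01010
  01110
  11101
  00000
Read columns: 1001001110001100110010010

1001001110001100110010010


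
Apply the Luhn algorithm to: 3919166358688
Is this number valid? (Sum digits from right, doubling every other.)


Luhn sum = 71
71 mod 10 = 1

Invalid (Luhn sum mod 10 = 1)


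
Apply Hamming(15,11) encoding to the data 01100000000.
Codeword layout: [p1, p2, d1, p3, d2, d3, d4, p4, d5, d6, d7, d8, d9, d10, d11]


Parity bits: p1=1, p2=1, p3=0, p4=0

110011000000000


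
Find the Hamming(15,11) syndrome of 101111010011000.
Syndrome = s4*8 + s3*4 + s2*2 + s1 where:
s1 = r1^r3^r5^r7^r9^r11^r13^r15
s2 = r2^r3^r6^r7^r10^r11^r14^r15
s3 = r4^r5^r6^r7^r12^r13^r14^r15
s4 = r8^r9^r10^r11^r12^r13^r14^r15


s1=0, s2=1, s3=0, s4=1

Syndrome = 10 (error at position 10)


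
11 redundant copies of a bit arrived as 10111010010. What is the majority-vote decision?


Ones: 6 out of 11
Threshold: 6

1 (6/11 voted 1)


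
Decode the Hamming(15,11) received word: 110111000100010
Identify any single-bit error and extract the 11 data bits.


Syndrome = 0: no error detected

Data: 01100100010 (no errors)


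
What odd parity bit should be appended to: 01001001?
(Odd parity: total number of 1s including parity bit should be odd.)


Number of 1s in data: 3
Parity bit: 0

0


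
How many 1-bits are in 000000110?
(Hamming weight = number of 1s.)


Counting 1s in 000000110

2


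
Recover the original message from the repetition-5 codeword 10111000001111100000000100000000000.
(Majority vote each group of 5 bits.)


Groups: 10111, 00000, 11111, 00000, 00010, 00000, 00000
Majority votes: 1010000

1010000


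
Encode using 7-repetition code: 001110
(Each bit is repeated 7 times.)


Each bit -> 7 copies

000000000000001111111111111111111110000000


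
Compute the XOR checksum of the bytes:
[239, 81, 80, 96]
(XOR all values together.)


XOR chain: 239 ^ 81 ^ 80 ^ 96 = 142

142


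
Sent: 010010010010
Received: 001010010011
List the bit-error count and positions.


XOR: 011000000001

3 error(s) at position(s): 1, 2, 11


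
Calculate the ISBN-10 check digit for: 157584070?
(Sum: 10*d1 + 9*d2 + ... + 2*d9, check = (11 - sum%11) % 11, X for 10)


Weighted sum: 235
235 mod 11 = 4

Check digit: 7


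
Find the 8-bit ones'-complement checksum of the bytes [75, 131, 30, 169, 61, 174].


Sum = 640 mod 256 = 128
Complement = 127

127


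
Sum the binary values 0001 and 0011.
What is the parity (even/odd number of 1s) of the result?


0001 = 1
0011 = 3
Sum = 4 = 100
1s count = 1

odd parity (1 ones in 100)


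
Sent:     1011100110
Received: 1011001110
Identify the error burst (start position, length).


XOR: 0000101000

Burst at position 4, length 3


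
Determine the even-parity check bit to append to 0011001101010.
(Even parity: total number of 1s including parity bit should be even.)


Number of 1s in data: 6
Parity bit: 0

0


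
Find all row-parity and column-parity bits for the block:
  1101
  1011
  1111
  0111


Row parities: 1101
Column parities: 1110

Row P: 1101, Col P: 1110, Corner: 1


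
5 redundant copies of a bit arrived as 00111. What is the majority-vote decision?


Ones: 3 out of 5
Threshold: 3

1 (3/5 voted 1)


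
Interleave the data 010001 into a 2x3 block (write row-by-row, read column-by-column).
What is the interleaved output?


Matrix:
  010
  001
Read columns: 001001

001001


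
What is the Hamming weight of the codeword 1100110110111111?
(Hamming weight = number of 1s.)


Counting 1s in 1100110110111111

12


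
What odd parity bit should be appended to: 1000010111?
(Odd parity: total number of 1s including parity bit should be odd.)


Number of 1s in data: 5
Parity bit: 0

0


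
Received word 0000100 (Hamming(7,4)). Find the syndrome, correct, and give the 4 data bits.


Syndrome = 5: error at position 5

Data: 0000 (corrected bit 5)


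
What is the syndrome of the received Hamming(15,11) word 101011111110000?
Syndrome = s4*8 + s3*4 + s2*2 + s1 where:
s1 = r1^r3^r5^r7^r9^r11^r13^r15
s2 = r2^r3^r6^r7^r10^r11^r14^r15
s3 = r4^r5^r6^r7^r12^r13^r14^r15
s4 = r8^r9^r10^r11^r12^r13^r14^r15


s1=0, s2=1, s3=1, s4=0

Syndrome = 6 (error at position 6)


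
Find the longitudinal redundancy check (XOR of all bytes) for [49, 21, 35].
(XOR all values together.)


XOR chain: 49 ^ 21 ^ 35 = 7

7


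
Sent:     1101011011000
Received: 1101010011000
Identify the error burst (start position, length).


XOR: 0000001000000

Burst at position 6, length 1


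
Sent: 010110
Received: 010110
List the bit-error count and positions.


XOR: 000000

0 errors (received matches sent)


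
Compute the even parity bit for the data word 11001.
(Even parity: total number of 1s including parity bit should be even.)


Number of 1s in data: 3
Parity bit: 1

1


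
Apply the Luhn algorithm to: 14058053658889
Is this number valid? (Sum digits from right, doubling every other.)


Luhn sum = 61
61 mod 10 = 1

Invalid (Luhn sum mod 10 = 1)


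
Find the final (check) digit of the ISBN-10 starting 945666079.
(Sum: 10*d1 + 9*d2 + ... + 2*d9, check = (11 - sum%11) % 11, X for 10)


Weighted sum: 313
313 mod 11 = 5

Check digit: 6


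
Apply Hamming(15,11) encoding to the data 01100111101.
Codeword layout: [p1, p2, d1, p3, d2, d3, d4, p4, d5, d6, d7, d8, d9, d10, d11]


Parity bits: p1=0, p2=0, p3=1, p4=1

000111010111101


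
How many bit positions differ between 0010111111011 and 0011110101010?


XOR: 0001001010001
Count of 1s: 4

4


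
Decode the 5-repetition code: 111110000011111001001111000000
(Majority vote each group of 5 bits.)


Groups: 11111, 00000, 11111, 00100, 11110, 00000
Majority votes: 101010

101010


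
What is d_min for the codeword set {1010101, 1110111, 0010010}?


Comparing all pairs, minimum distance: 2
Can detect 1 errors, correct 0 errors

2


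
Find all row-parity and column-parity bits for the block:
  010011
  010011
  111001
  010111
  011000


Row parities: 11000
Column parities: 110110

Row P: 11000, Col P: 110110, Corner: 0


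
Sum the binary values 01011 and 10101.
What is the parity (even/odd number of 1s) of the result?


01011 = 11
10101 = 21
Sum = 32 = 100000
1s count = 1

odd parity (1 ones in 100000)


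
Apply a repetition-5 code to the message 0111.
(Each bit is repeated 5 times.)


Each bit -> 5 copies

00000111111111111111


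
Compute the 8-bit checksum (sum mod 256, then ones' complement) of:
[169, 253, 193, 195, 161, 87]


Sum = 1058 mod 256 = 34
Complement = 221

221


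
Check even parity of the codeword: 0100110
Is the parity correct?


Number of 1s: 3

No, parity error (3 ones)


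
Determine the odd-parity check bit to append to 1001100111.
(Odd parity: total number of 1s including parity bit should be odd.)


Number of 1s in data: 6
Parity bit: 1

1


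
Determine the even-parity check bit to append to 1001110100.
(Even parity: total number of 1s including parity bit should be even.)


Number of 1s in data: 5
Parity bit: 1

1


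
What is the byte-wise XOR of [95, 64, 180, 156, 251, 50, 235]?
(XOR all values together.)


XOR chain: 95 ^ 64 ^ 180 ^ 156 ^ 251 ^ 50 ^ 235 = 21

21


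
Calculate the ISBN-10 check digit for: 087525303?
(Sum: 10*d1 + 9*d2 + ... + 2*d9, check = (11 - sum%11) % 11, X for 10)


Weighted sum: 218
218 mod 11 = 9

Check digit: 2


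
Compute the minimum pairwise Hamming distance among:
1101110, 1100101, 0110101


Comparing all pairs, minimum distance: 2
Can detect 1 errors, correct 0 errors

2


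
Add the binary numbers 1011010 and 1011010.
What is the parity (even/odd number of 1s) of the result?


1011010 = 90
1011010 = 90
Sum = 180 = 10110100
1s count = 4

even parity (4 ones in 10110100)


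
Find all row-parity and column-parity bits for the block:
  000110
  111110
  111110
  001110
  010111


Row parities: 01110
Column parities: 011111

Row P: 01110, Col P: 011111, Corner: 1


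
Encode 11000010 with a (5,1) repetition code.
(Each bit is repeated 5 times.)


Each bit -> 5 copies

1111111111000000000000000000001111100000


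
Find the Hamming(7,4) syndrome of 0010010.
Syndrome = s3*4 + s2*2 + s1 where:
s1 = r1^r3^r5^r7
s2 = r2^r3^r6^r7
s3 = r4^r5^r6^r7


s1=1, s2=0, s3=1

Syndrome = 5 (error at position 5)


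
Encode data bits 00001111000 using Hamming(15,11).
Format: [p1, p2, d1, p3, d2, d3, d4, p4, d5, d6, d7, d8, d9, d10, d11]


Parity bits: p1=0, p2=0, p3=1, p4=0

000100001111000


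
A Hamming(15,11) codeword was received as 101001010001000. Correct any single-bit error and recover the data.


Syndrome = 0: no error detected

Data: 10100001000 (no errors)


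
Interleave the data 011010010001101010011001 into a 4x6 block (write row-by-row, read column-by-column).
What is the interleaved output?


Matrix:
  011010
  010001
  101010
  011001
Read columns: 001011011011000010100101

001011011011000010100101


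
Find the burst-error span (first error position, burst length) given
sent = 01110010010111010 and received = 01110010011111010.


XOR: 00000000001000000

Burst at position 10, length 1


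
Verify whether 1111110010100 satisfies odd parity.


Number of 1s: 8

No, parity error (8 ones)


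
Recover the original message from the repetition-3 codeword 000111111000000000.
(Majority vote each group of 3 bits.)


Groups: 000, 111, 111, 000, 000, 000
Majority votes: 011000

011000


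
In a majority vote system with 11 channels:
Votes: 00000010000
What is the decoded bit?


Ones: 1 out of 11
Threshold: 6

0 (1/11 voted 1)


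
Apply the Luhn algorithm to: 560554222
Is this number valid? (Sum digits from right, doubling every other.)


Luhn sum = 30
30 mod 10 = 0

Valid (Luhn sum mod 10 = 0)


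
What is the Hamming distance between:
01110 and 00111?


XOR: 01001
Count of 1s: 2

2


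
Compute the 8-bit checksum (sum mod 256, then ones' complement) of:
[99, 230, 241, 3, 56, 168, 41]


Sum = 838 mod 256 = 70
Complement = 185

185


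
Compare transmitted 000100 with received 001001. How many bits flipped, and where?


XOR: 001101

3 error(s) at position(s): 2, 3, 5


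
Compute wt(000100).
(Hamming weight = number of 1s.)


Counting 1s in 000100

1


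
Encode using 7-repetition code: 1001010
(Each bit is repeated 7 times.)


Each bit -> 7 copies

1111111000000000000001111111000000011111110000000


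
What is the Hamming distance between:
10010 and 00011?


XOR: 10001
Count of 1s: 2

2


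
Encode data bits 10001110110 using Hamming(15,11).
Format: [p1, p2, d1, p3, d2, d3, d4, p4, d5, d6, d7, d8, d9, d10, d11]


Parity bits: p1=0, p2=0, p3=0, p4=1

001000011110110


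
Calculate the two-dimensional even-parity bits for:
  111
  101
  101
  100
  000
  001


Row parities: 100101
Column parities: 010

Row P: 100101, Col P: 010, Corner: 1


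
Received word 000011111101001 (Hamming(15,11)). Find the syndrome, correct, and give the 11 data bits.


Syndrome = 12: error at position 12

Data: 01111100001 (corrected bit 12)


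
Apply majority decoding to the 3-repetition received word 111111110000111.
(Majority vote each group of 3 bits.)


Groups: 111, 111, 110, 000, 111
Majority votes: 11101

11101


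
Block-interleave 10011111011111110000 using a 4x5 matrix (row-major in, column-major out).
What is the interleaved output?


Matrix:
  10011
  11101
  11111
  10000
Read columns: 11110110011010101110

11110110011010101110


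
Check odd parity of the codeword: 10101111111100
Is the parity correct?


Number of 1s: 10

No, parity error (10 ones)


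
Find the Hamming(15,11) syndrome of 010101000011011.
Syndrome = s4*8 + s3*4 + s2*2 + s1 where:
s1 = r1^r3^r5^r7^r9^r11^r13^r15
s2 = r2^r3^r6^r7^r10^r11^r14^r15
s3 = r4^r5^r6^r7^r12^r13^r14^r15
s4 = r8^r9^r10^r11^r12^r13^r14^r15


s1=0, s2=1, s3=1, s4=0

Syndrome = 6 (error at position 6)


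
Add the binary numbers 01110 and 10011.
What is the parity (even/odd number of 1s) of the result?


01110 = 14
10011 = 19
Sum = 33 = 100001
1s count = 2

even parity (2 ones in 100001)


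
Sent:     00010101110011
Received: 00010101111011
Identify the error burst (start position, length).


XOR: 00000000001000

Burst at position 10, length 1


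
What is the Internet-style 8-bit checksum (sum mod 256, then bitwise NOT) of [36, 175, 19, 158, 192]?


Sum = 580 mod 256 = 68
Complement = 187

187


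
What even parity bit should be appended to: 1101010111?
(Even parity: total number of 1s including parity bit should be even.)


Number of 1s in data: 7
Parity bit: 1

1


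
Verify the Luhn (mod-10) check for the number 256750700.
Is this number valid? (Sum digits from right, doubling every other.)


Luhn sum = 26
26 mod 10 = 6

Invalid (Luhn sum mod 10 = 6)


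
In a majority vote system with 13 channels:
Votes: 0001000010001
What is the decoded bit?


Ones: 3 out of 13
Threshold: 7

0 (3/13 voted 1)


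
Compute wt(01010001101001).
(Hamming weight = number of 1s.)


Counting 1s in 01010001101001

6


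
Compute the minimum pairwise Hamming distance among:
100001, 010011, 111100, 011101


Comparing all pairs, minimum distance: 2
Can detect 1 errors, correct 0 errors

2


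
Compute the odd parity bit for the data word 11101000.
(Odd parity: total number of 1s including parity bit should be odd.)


Number of 1s in data: 4
Parity bit: 1

1


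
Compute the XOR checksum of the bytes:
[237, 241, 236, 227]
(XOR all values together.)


XOR chain: 237 ^ 241 ^ 236 ^ 227 = 19

19


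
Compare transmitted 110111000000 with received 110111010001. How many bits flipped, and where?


XOR: 000000010001

2 error(s) at position(s): 7, 11


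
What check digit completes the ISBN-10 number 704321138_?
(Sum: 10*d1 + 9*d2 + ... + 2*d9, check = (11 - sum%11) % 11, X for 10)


Weighted sum: 169
169 mod 11 = 4

Check digit: 7


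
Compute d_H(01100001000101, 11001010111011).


XOR: 10101011111110
Count of 1s: 10

10


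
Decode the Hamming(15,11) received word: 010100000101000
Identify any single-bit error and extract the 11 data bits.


Syndrome = 0: no error detected

Data: 00000101000 (no errors)


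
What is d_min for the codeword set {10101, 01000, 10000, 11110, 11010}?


Comparing all pairs, minimum distance: 1
Can detect 0 errors, correct 0 errors

1


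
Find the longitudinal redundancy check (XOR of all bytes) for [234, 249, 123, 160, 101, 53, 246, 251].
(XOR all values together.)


XOR chain: 234 ^ 249 ^ 123 ^ 160 ^ 101 ^ 53 ^ 246 ^ 251 = 149

149


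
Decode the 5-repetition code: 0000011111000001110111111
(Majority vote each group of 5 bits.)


Groups: 00000, 11111, 00000, 11101, 11111
Majority votes: 01011

01011


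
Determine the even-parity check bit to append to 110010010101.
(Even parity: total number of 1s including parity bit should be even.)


Number of 1s in data: 6
Parity bit: 0

0


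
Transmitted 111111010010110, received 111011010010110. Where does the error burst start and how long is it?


XOR: 000100000000000

Burst at position 3, length 1


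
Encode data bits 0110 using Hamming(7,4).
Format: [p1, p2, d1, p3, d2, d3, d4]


Parity bits: p1=1, p2=1, p3=0

1100110


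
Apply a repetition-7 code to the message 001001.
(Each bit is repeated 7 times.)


Each bit -> 7 copies

000000000000001111111000000000000001111111


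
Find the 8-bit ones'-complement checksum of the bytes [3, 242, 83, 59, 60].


Sum = 447 mod 256 = 191
Complement = 64

64


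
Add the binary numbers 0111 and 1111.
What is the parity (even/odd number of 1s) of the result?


0111 = 7
1111 = 15
Sum = 22 = 10110
1s count = 3

odd parity (3 ones in 10110)
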